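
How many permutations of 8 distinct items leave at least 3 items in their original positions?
Exactly j fixed points: C(8,j)·!(8-j); sum over j ≥ 3 (derangement numbers via !m = (m-1)·(!(m-1) + !(m-2)): !0..!5 = 1, 0, 1, 2, 9, 44). Σ_{j=3}^{8} C(8,j)·!(8-j) = C(8,3)·!5 + C(8,4)·!4 + C(8,5)·!3 + C(8,6)·!2 + C(8,7)·!1 + C(8,8)·!0 = 56·44 + 70·9 + 56·2 + 28·1 + 8·0 + 1·1 = 3235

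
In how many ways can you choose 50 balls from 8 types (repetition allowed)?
C(50+8-1, 8-1) = C(57, 7) = 264385836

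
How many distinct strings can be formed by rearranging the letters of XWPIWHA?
7! / (1! × 2! × 1! × 1! × 1! × 1!) = 2520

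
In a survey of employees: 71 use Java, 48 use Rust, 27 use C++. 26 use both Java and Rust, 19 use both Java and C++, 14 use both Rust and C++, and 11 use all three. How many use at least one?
|A∪B∪C| = 71+48+27-26-19-14+11 = 98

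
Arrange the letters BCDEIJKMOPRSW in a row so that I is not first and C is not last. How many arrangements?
By inclusion-exclusion: 13! - 2×(13-1)! + (13-2)! = 6227020800 - 958003200 + 39916800 = 5308934400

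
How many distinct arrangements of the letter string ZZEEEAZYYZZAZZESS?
17! / (2! × 4! × 7! × 2! × 2!) = 367567200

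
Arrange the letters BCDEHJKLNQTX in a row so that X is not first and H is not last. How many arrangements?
By inclusion-exclusion: 12! - 2×(12-1)! + (12-2)! = 479001600 - 79833600 + 3628800 = 402796800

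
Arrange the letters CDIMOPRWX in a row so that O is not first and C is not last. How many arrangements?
By inclusion-exclusion: 9! - 2×(9-1)! + (9-2)! = 362880 - 80640 + 5040 = 287280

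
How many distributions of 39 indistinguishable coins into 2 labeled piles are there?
C(39+2-1, 2-1) = C(40, 1) = 40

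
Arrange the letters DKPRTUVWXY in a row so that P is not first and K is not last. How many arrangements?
By inclusion-exclusion: 10! - 2×(10-1)! + (10-2)! = 3628800 - 725760 + 40320 = 2943360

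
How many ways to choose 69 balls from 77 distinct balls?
C(77,69) = 77!/(69!×8!) = 21042072975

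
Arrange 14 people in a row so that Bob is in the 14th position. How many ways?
Fix one position: (14-1)! = 6227020800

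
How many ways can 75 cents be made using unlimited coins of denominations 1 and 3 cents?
Coefficient of x^75 in 1/(1-x^1) · 1/(1-x^3). Use j coins of 3 for j = 0..⌊75/3⌋ = 25, the rest in 1s: 25 + 1 = 26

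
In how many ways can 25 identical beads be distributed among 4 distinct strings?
C(25+4-1, 4-1) = C(28, 3) = 3276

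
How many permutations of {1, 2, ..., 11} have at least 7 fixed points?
Exactly j fixed points: C(11,j)·!(11-j); sum over j ≥ 7 (derangement numbers via !m = (m-1)·(!(m-1) + !(m-2)): !0..!4 = 1, 0, 1, 2, 9). Σ_{j=7}^{11} C(11,j)·!(11-j) = C(11,7)·!4 + C(11,8)·!3 + C(11,9)·!2 + C(11,10)·!1 + C(11,11)·!0 = 330·9 + 165·2 + 55·1 + 11·0 + 1·1 = 3356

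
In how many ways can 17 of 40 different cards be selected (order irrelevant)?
C(40,17) = 40!/(17!×23!) = 88732378800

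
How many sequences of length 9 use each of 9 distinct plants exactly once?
9! = 362880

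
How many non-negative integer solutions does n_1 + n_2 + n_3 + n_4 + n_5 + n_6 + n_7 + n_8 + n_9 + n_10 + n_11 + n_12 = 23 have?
C(23+12-1, 12-1) = C(34, 11) = 286097760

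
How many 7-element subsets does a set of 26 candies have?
C(26,7) = 26!/(7!×19!) = 657800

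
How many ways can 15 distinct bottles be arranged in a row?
15! = 1307674368000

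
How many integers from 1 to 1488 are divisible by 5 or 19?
⌊1488/5⌋ + ⌊1488/19⌋ - ⌊1488/95⌋ = 297 + 78 - 15 = 360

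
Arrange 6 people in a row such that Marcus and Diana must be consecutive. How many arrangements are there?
Treat the 2 as one block: (6-2+1)! × 2! = 120 × 2 = 240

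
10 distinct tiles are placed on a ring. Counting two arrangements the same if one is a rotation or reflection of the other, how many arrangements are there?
(10-1)!/2 = 362880/2 = 181440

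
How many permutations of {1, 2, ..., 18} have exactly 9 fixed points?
Choose the 9 fixed points C(18,9) = 48620, derange the rest: !9 = Σ_{j=0}^{9} (-1)^j·9!/j! = 362880 - 362880 + 181440 - 60480 + 15120 - 3024 + 504 - 72 + 9 - 1 = 133496. Product = 48620 × 133496 = 6490575520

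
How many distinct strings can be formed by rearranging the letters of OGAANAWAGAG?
11! / (5! × 1! × 1! × 1! × 3!) = 55440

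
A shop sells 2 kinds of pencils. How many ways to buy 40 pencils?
C(40+2-1, 2-1) = C(41, 1) = 41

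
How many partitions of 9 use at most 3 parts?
By conjugation, equals partitions of 9 into parts ≤ 3. Let r_j(i) = number of partitions of i into parts ≤ j, for i = 0..9. r_1(i) = 1 for all i; r_j(i) = r_{j-1}(i) + r_j(i-j). Rows j = 2..3: ≤2: 1 1 2 2 3 3 4 4 5 5; ≤3: 1 1 2 3 4 5 7 8 10 12. r_3(9) = 12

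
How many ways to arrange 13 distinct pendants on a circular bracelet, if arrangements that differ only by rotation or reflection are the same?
(13-1)!/2 = 479001600/2 = 239500800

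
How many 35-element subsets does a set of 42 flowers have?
C(42,35) = 42!/(35!×7!) = 26978328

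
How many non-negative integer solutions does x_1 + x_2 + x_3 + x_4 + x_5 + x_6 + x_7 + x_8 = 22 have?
C(22+8-1, 8-1) = C(29, 7) = 1560780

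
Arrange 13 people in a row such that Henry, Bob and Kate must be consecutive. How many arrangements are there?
Treat the 3 as one block: (13-3+1)! × 3! = 39916800 × 6 = 239500800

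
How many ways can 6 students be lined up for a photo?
6! = 720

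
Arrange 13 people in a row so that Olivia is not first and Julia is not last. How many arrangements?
By inclusion-exclusion: 13! - 2×(13-1)! + (13-2)! = 6227020800 - 958003200 + 39916800 = 5308934400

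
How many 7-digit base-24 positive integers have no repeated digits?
First digit: 23 choices (nonzero). Then descending: 23 × 23 × 22 × 21 × 20 × 19 × 18 = 1671682320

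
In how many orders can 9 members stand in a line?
9! = 362880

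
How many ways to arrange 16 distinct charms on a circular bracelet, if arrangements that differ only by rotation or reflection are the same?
(16-1)!/2 = 1307674368000/2 = 653837184000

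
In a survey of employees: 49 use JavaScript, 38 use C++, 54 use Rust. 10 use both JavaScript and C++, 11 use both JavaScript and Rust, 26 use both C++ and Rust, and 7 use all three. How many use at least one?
|A∪B∪C| = 49+38+54-10-11-26+7 = 101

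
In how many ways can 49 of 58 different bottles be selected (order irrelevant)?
C(58,49) = 58!/(49!×9!) = 10648873950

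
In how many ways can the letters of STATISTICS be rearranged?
10! / (3! × 3! × 1! × 2! × 1!) = 50400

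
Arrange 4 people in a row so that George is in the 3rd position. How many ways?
Fix one position: (4-1)! = 6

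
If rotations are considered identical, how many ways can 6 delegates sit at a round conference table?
Circular: fix one position, arrange the rest. (6-1)! = 120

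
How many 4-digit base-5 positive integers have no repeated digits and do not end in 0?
Last digit: 4 nonzero choices. First digit: 3 (nonzero, ≠last). Middle 2: P(3,2) = 6. Total = 72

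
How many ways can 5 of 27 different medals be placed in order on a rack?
P(27,5) = 27!/(27-5)! = 9687600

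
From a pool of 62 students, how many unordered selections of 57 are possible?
C(62,57) = 62!/(57!×5!) = 6471002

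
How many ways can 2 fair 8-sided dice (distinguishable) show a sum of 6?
Coefficient of x^6 in (x + x² + ... + x^8)^2. By inclusion-exclusion on dice exceeding 8: Σ_j (-1)^j C(2,j)·C(6-1-8j, 1) = C(2,0)·C(5,1) = 1·5 = 5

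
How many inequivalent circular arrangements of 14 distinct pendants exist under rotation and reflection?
(14-1)!/2 = 6227020800/2 = 3113510400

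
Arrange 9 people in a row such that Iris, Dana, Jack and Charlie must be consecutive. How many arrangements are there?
Treat the 4 as one block: (9-4+1)! × 4! = 720 × 24 = 17280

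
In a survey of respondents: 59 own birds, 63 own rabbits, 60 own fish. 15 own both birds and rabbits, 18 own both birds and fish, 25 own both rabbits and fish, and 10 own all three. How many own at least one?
|A∪B∪C| = 59+63+60-15-18-25+10 = 134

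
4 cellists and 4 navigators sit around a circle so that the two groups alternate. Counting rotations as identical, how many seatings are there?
Fix one of the cellists: (4-1)! ways for the remaining cellists, × 4! ways for the navigators = 6 × 24 = 144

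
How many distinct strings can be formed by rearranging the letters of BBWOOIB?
7! / (1! × 1! × 2! × 3!) = 420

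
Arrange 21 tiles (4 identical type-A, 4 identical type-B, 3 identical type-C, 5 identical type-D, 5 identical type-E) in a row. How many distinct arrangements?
21! / (4! × 4! × 3! × 5! × 5!) = 1026615189600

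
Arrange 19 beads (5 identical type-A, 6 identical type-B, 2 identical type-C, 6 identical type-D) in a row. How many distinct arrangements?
19! / (5! × 6! × 2! × 6!) = 977728752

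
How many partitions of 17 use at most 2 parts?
By conjugation, equals partitions of 17 into parts ≤ 2. Let r_j(i) = number of partitions of i into parts ≤ j, for i = 0..17. r_1(i) = 1 for all i; r_j(i) = r_{j-1}(i) + r_j(i-j). Rows j = 2..2: ≤2: 1 1 2 2 3 3 4 4 5 5 6 6 7 7 8 8 9 9. r_2(17) = 9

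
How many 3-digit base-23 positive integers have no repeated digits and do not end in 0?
Last digit: 22 nonzero choices. First digit: 21 (nonzero, ≠last). Middle 1: P(21,1) = 21. Total = 9702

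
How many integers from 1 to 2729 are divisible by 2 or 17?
⌊2729/2⌋ + ⌊2729/17⌋ - ⌊2729/34⌋ = 1364 + 160 - 80 = 1444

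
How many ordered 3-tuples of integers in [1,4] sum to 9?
Coefficient of x^9 in (x + x² + ... + x^4)^3. By inclusion-exclusion on dice exceeding 4: Σ_j (-1)^j C(3,j)·C(9-1-4j, 2) = C(3,0)·C(8,2) - C(3,1)·C(4,2) = 1·28 - 3·6 = 10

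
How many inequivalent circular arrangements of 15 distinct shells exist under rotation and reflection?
(15-1)!/2 = 87178291200/2 = 43589145600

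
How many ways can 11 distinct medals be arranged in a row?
11! = 39916800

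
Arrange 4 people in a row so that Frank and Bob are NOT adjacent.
Total - adjacent = 4! - (4-1)!×2 = 24 - 12 = 12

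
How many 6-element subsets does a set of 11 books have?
C(11,6) = 11!/(6!×5!) = 462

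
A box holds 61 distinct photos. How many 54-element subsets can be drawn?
C(61,54) = 61!/(54!×7!) = 436270780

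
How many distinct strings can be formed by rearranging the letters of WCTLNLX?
7! / (1! × 1! × 1! × 1! × 1! × 2!) = 2520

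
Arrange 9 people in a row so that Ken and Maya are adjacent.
Treat as block: (9-1)! × 2! = 40320 × 2 = 80640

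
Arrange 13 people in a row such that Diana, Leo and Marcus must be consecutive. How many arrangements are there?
Treat the 3 as one block: (13-3+1)! × 3! = 39916800 × 6 = 239500800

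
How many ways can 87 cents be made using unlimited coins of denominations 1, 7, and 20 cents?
Coefficient of x^87 in 1/(1-x^1) · 1/(1-x^7) · 1/(1-x^20). Case on j = number of 20-cent coins (j = 0..4); remainder r = 87 - 20j is made from {1,7} in ⌊r/7⌋+1 ways. r = 87, 67, 47, 27, 7 → 13 + 10 + 7 + 4 + 2 = 36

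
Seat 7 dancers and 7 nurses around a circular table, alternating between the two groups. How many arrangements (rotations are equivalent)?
Fix one of the dancers: (7-1)! ways for the remaining dancers, × 7! ways for the nurses = 720 × 5040 = 3628800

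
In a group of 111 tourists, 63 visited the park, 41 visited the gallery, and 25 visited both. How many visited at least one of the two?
|A∪B| = |A| + |B| - |A∩B| = 63 + 41 - 25 = 79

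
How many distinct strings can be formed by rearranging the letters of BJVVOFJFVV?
10! / (4! × 2! × 2! × 1! × 1!) = 37800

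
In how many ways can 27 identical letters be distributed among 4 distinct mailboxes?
C(27+4-1, 4-1) = C(30, 3) = 4060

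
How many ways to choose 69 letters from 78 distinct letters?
C(78,69) = 78!/(69!×9!) = 182364632450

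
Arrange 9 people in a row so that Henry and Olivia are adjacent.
Treat as block: (9-1)! × 2! = 40320 × 2 = 80640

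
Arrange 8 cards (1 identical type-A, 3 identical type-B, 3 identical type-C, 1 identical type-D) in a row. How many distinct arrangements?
8! / (1! × 3! × 3! × 1!) = 1120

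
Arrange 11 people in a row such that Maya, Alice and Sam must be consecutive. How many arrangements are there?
Treat the 3 as one block: (11-3+1)! × 3! = 362880 × 6 = 2177280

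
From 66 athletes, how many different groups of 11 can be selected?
C(66,11) = 66!/(11!×55!) = 1074082795968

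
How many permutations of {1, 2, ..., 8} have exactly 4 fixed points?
Choose the 4 fixed points C(8,4) = 70, derange the rest: !4 = Σ_{j=0}^{4} (-1)^j·4!/j! = 24 - 24 + 12 - 4 + 1 = 9. Product = 70 × 9 = 630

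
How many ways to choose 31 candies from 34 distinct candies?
C(34,31) = 34!/(31!×3!) = 5984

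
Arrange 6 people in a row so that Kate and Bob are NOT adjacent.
Total - adjacent = 6! - (6-1)!×2 = 720 - 240 = 480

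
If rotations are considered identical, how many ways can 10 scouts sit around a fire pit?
Circular: fix one position, arrange the rest. (10-1)! = 362880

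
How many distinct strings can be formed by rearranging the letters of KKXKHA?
6! / (1! × 3! × 1! × 1!) = 120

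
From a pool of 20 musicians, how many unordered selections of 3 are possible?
C(20,3) = 20!/(3!×17!) = 1140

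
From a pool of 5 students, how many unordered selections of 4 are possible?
C(5,4) = 5!/(4!×1!) = 5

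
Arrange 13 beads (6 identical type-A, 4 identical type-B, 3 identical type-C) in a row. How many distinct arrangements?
13! / (6! × 4! × 3!) = 60060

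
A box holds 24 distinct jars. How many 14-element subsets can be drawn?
C(24,14) = 24!/(14!×10!) = 1961256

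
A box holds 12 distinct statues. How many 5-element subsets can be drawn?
C(12,5) = 12!/(5!×7!) = 792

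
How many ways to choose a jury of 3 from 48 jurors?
C(48,3) = 48!/(3!×45!) = 17296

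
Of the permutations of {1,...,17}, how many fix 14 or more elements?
Exactly j fixed points: C(17,j)·!(17-j); sum over j ≥ 14 (derangement numbers via !m = (m-1)·(!(m-1) + !(m-2)): !0..!3 = 1, 0, 1, 2). Σ_{j=14}^{17} C(17,j)·!(17-j) = C(17,14)·!3 + C(17,15)·!2 + C(17,16)·!1 + C(17,17)·!0 = 680·2 + 136·1 + 17·0 + 1·1 = 1497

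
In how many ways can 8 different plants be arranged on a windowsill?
8! = 40320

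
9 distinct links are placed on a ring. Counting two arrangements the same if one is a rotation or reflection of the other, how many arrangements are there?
(9-1)!/2 = 40320/2 = 20160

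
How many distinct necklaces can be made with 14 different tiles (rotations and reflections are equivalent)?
(14-1)!/2 = 6227020800/2 = 3113510400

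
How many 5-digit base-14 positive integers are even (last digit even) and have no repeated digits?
Last∈{0,2,4,6,8,10,12}. Last=0: 17160. Last nonzero: 6×12×P(12,3) = 95040. Total = 112200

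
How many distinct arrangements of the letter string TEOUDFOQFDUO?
12! / (1! × 1! × 3! × 2! × 1! × 2! × 2!) = 9979200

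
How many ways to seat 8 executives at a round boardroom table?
Circular: fix one position, arrange the rest. (8-1)! = 5040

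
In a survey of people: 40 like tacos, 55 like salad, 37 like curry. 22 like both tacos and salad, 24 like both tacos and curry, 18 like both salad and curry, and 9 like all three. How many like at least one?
|A∪B∪C| = 40+55+37-22-24-18+9 = 77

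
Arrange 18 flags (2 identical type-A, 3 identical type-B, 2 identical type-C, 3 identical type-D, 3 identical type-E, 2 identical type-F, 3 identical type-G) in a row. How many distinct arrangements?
18! / (2! × 3! × 2! × 3! × 3! × 2! × 3!) = 617512896000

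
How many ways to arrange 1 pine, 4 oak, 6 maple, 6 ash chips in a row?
17! / (1! × 4! × 6! × 6!) = 28588560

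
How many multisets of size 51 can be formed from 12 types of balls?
C(51+12-1, 12-1) = C(62, 11) = 508271323092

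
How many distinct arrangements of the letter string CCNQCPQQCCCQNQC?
15! / (5! × 1! × 2! × 7!) = 1081080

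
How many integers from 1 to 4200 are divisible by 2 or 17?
⌊4200/2⌋ + ⌊4200/17⌋ - ⌊4200/34⌋ = 2100 + 247 - 123 = 2224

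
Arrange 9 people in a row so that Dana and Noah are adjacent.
Treat as block: (9-1)! × 2! = 40320 × 2 = 80640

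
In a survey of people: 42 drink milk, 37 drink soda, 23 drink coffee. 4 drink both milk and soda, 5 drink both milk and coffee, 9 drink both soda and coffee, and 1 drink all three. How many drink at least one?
|A∪B∪C| = 42+37+23-4-5-9+1 = 85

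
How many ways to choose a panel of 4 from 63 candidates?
C(63,4) = 63!/(4!×59!) = 595665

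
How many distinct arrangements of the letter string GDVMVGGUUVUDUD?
14! / (4! × 1! × 3! × 3! × 3!) = 16816800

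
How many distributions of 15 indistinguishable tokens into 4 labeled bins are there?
C(15+4-1, 4-1) = C(18, 3) = 816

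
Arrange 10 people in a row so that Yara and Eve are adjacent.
Treat as block: (10-1)! × 2! = 362880 × 2 = 725760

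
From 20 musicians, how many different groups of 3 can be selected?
C(20,3) = 20!/(3!×17!) = 1140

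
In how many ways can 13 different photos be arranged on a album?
13! = 6227020800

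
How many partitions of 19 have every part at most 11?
Let r_j(i) = number of partitions of i into parts ≤ j, for i = 0..19. r_1(i) = 1 for all i; r_j(i) = r_{j-1}(i) + r_j(i-j). Rows j = 2..11: ≤2: 1 1 2 2 3 3 4 4 5 5 6 6 7 7 8 8 9 9 10 10; ≤3: 1 1 2 3 4 5 7 8 10 12 14 16 19 21 24 27 30 33 37 40; ≤4: 1 1 2 3 5 6 9 11 15 18 23 27 34 39 47 54 64 72 84 94; ≤5: 1 1 2 3 5 7 10 13 18 23 30 37 47 57 70 84 101 119 141 164; ≤6: 1 1 2 3 5 7 11 14 20 26 35 44 58 71 90 110 136 163 199 235; ≤7: 1 1 2 3 5 7 11 15 21 28 38 49 65 82 105 131 164 201 248 300; ≤8: 1 1 2 3 5 7 11 15 22 29 40 52 70 89 116 146 186 230 288 352; ≤9: 1 1 2 3 5 7 11 15 22 30 41 54 73 94 123 157 201 252 318 393; ≤10: 1 1 2 3 5 7 11 15 22 30 42 55 75 97 128 164 212 267 340 423; ≤11: 1 1 2 3 5 7 11 15 22 30 42 56 76 99 131 169 219 278 355 445. r_11(19) = 445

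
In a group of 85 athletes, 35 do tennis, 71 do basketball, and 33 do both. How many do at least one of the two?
|A∪B| = |A| + |B| - |A∩B| = 35 + 71 - 33 = 73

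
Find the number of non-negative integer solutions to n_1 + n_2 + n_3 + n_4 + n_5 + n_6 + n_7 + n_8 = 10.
C(10+8-1, 8-1) = C(17, 7) = 19448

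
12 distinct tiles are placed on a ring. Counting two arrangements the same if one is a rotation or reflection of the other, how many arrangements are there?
(12-1)!/2 = 39916800/2 = 19958400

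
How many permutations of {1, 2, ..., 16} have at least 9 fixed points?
Exactly j fixed points: C(16,j)·!(16-j); sum over j ≥ 9 (derangement numbers via !m = (m-1)·(!(m-1) + !(m-2)): !0..!7 = 1, 0, 1, 2, 9, 44, 265, 1854). Σ_{j=9}^{16} C(16,j)·!(16-j) = C(16,9)·!7 + C(16,10)·!6 + C(16,11)·!5 + C(16,12)·!4 + C(16,13)·!3 + C(16,14)·!2 + C(16,15)·!1 + C(16,16)·!0 = 11440·1854 + 8008·265 + 4368·44 + 1820·9 + 560·2 + 120·1 + 16·0 + 1·1 = 23541693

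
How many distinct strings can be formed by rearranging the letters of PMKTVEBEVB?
10! / (2! × 2! × 2! × 1! × 1! × 1! × 1!) = 453600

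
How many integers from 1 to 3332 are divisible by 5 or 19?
⌊3332/5⌋ + ⌊3332/19⌋ - ⌊3332/95⌋ = 666 + 175 - 35 = 806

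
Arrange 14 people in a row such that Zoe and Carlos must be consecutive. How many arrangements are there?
Treat the 2 as one block: (14-2+1)! × 2! = 6227020800 × 2 = 12454041600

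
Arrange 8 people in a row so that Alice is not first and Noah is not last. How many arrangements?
By inclusion-exclusion: 8! - 2×(8-1)! + (8-2)! = 40320 - 10080 + 720 = 30960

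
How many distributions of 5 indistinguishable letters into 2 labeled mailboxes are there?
C(5+2-1, 2-1) = C(6, 1) = 6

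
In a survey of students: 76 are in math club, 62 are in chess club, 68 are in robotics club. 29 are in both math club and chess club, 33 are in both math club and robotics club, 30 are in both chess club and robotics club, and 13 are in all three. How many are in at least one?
|A∪B∪C| = 76+62+68-29-33-30+13 = 127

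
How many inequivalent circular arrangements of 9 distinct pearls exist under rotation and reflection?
(9-1)!/2 = 40320/2 = 20160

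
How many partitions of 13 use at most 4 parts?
By conjugation, equals partitions of 13 into parts ≤ 4. Let r_j(i) = number of partitions of i into parts ≤ j, for i = 0..13. r_1(i) = 1 for all i; r_j(i) = r_{j-1}(i) + r_j(i-j). Rows j = 2..4: ≤2: 1 1 2 2 3 3 4 4 5 5 6 6 7 7; ≤3: 1 1 2 3 4 5 7 8 10 12 14 16 19 21; ≤4: 1 1 2 3 5 6 9 11 15 18 23 27 34 39. r_4(13) = 39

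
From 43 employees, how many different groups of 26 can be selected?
C(43,26) = 43!/(26!×17!) = 421171648758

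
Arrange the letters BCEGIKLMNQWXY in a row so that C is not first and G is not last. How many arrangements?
By inclusion-exclusion: 13! - 2×(13-1)! + (13-2)! = 6227020800 - 958003200 + 39916800 = 5308934400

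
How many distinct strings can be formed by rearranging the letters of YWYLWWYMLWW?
11! / (5! × 1! × 3! × 2!) = 27720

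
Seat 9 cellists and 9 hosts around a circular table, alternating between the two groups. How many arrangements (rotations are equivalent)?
Fix one of the cellists: (9-1)! ways for the remaining cellists, × 9! ways for the hosts = 40320 × 362880 = 14631321600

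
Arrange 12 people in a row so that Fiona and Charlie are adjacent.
Treat as block: (12-1)! × 2! = 39916800 × 2 = 79833600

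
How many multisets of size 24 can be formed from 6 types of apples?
C(24+6-1, 6-1) = C(29, 5) = 118755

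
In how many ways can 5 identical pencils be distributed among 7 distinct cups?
C(5+7-1, 7-1) = C(11, 6) = 462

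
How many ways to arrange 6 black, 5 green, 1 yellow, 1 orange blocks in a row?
13! / (6! × 5! × 1! × 1!) = 72072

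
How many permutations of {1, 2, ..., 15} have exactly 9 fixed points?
Choose the 9 fixed points C(15,9) = 5005, derange the rest: !6 = Σ_{j=0}^{6} (-1)^j·6!/j! = 720 - 720 + 360 - 120 + 30 - 6 + 1 = 265. Product = 5005 × 265 = 1326325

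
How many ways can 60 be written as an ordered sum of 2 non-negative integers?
C(60+2-1, 2-1) = C(61, 1) = 61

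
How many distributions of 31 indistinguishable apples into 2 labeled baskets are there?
C(31+2-1, 2-1) = C(32, 1) = 32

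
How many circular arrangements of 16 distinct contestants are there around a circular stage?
Circular: fix one position, arrange the rest. (16-1)! = 1307674368000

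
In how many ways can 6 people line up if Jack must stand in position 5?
Fix one position: (6-1)! = 120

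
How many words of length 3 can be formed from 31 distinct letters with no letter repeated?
P(31,3) = 31!/(31-3)! = 26970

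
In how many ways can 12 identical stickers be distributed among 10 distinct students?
C(12+10-1, 10-1) = C(21, 9) = 293930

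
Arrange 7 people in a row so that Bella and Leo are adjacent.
Treat as block: (7-1)! × 2! = 720 × 2 = 1440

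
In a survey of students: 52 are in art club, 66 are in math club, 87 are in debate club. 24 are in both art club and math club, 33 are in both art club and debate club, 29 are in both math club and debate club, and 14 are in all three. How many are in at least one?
|A∪B∪C| = 52+66+87-24-33-29+14 = 133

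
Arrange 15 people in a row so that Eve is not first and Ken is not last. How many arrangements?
By inclusion-exclusion: 15! - 2×(15-1)! + (15-2)! = 1307674368000 - 174356582400 + 6227020800 = 1139544806400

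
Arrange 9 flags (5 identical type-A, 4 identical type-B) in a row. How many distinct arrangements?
9! / (5! × 4!) = 126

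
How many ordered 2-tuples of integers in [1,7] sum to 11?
Coefficient of x^11 in (x + x² + ... + x^7)^2. By inclusion-exclusion on dice exceeding 7: Σ_j (-1)^j C(2,j)·C(11-1-7j, 1) = C(2,0)·C(10,1) - C(2,1)·C(3,1) = 1·10 - 2·3 = 4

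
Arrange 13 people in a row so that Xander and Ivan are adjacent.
Treat as block: (13-1)! × 2! = 479001600 × 2 = 958003200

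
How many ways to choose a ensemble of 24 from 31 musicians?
C(31,24) = 31!/(24!×7!) = 2629575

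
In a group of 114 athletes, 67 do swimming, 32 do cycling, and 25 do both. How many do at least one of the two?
|A∪B| = |A| + |B| - |A∩B| = 67 + 32 - 25 = 74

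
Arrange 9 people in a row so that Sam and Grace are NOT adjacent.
Total - adjacent = 9! - (9-1)!×2 = 362880 - 80640 = 282240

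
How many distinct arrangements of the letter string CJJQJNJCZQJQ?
12! / (5! × 1! × 3! × 1! × 2!) = 332640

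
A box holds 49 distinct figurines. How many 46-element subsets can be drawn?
C(49,46) = 49!/(46!×3!) = 18424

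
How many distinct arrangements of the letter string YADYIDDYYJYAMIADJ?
17! / (1! × 2! × 2! × 5! × 3! × 4!) = 5145940800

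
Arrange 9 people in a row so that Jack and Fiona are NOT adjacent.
Total - adjacent = 9! - (9-1)!×2 = 362880 - 80640 = 282240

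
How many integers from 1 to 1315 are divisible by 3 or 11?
⌊1315/3⌋ + ⌊1315/11⌋ - ⌊1315/33⌋ = 438 + 119 - 39 = 518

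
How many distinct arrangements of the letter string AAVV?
4! / (2! × 2!) = 6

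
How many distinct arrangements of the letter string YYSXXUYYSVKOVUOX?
16! / (4! × 2! × 2! × 2! × 3! × 2! × 1!) = 9081072000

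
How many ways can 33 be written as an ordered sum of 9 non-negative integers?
C(33+9-1, 9-1) = C(41, 8) = 95548245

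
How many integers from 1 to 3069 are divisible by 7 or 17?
⌊3069/7⌋ + ⌊3069/17⌋ - ⌊3069/119⌋ = 438 + 180 - 25 = 593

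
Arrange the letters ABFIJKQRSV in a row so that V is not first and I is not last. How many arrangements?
By inclusion-exclusion: 10! - 2×(10-1)! + (10-2)! = 3628800 - 725760 + 40320 = 2943360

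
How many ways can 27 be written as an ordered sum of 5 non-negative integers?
C(27+5-1, 5-1) = C(31, 4) = 31465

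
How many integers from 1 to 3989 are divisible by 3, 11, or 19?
⌊3989/3⌋+⌊3989/11⌋+⌊3989/19⌋ - ⌊3989/33⌋-⌊3989/57⌋-⌊3989/209⌋ + ⌊3989/627⌋ = 1329+362+209 - 120-69-19 + 6 = 1698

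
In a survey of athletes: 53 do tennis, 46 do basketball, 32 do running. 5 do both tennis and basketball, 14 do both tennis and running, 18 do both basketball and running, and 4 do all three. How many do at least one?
|A∪B∪C| = 53+46+32-5-14-18+4 = 98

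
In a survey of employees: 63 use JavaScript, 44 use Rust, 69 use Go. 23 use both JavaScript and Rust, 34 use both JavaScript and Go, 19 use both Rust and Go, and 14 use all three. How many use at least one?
|A∪B∪C| = 63+44+69-23-34-19+14 = 114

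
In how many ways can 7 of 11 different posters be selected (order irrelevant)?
C(11,7) = 11!/(7!×4!) = 330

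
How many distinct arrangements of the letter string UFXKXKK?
7! / (1! × 1! × 3! × 2!) = 420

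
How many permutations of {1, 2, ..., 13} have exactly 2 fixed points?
Choose the 2 fixed points C(13,2) = 78, derange the rest: !11 = Σ_{j=0}^{11} (-1)^j·11!/j! = 39916800 - 39916800 + 19958400 - 6652800 + 1663200 - 332640 + 55440 - 7920 + 990 - 110 + 11 - 1 = 14684570. Product = 78 × 14684570 = 1145396460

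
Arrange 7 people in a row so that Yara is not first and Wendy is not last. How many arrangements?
By inclusion-exclusion: 7! - 2×(7-1)! + (7-2)! = 5040 - 1440 + 120 = 3720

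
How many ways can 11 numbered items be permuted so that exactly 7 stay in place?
Choose the 7 fixed points C(11,7) = 330, derange the rest: !4 = Σ_{j=0}^{4} (-1)^j·4!/j! = 24 - 24 + 12 - 4 + 1 = 9. Product = 330 × 9 = 2970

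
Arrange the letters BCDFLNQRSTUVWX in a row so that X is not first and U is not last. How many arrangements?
By inclusion-exclusion: 14! - 2×(14-1)! + (14-2)! = 87178291200 - 12454041600 + 479001600 = 75203251200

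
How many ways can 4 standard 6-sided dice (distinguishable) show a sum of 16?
Coefficient of x^16 in (x + x² + ... + x^6)^4. By inclusion-exclusion on dice exceeding 6: Σ_j (-1)^j C(4,j)·C(16-1-6j, 3) = C(4,0)·C(15,3) - C(4,1)·C(9,3) + C(4,2)·C(3,3) = 1·455 - 4·84 + 6·1 = 125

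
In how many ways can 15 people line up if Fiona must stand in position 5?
Fix one position: (15-1)! = 87178291200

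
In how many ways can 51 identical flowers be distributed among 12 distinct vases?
C(51+12-1, 12-1) = C(62, 11) = 508271323092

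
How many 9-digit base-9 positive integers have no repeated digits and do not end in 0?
Last digit: 8 nonzero choices. First digit: 7 (nonzero, ≠last). Middle 7: P(7,7) = 5040. Total = 282240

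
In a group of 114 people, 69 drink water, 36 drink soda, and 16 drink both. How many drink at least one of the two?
|A∪B| = |A| + |B| - |A∩B| = 69 + 36 - 16 = 89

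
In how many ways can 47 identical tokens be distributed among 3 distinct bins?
C(47+3-1, 3-1) = C(49, 2) = 1176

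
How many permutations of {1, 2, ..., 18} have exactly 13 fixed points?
Choose the 13 fixed points C(18,13) = 8568, derange the rest: !5 = Σ_{j=0}^{5} (-1)^j·5!/j! = 120 - 120 + 60 - 20 + 5 - 1 = 44. Product = 8568 × 44 = 376992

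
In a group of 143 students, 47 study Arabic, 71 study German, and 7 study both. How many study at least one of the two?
|A∪B| = |A| + |B| - |A∩B| = 47 + 71 - 7 = 111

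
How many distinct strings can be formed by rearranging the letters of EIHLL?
5! / (1! × 1! × 1! × 2!) = 60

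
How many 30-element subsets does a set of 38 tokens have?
C(38,30) = 38!/(30!×8!) = 48903492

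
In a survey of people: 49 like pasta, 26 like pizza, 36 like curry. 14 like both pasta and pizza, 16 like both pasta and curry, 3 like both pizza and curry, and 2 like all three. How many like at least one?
|A∪B∪C| = 49+26+36-14-16-3+2 = 80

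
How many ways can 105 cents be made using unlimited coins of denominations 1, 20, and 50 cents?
Coefficient of x^105 in 1/(1-x^1) · 1/(1-x^20) · 1/(1-x^50). Case on j = number of 50-cent coins (j = 0..2); remainder r = 105 - 50j is made from {1,20} in ⌊r/20⌋+1 ways. r = 105, 55, 5 → 6 + 3 + 1 = 10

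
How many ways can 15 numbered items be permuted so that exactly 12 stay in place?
Choose the 12 fixed points C(15,12) = 455, derange the rest: !3 = Σ_{j=0}^{3} (-1)^j·3!/j! = 6 - 6 + 3 - 1 = 2. Product = 455 × 2 = 910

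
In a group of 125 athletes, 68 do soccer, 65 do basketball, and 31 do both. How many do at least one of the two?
|A∪B| = |A| + |B| - |A∩B| = 68 + 65 - 31 = 102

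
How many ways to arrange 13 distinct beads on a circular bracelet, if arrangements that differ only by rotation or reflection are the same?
(13-1)!/2 = 479001600/2 = 239500800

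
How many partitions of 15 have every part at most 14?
Let r_j(i) = number of partitions of i into parts ≤ j, for i = 0..15. r_1(i) = 1 for all i; r_j(i) = r_{j-1}(i) + r_j(i-j). Rows j = 2..14: ≤2: 1 1 2 2 3 3 4 4 5 5 6 6 7 7 8 8; ≤3: 1 1 2 3 4 5 7 8 10 12 14 16 19 21 24 27; ≤4: 1 1 2 3 5 6 9 11 15 18 23 27 34 39 47 54; ≤5: 1 1 2 3 5 7 10 13 18 23 30 37 47 57 70 84; ≤6: 1 1 2 3 5 7 11 14 20 26 35 44 58 71 90 110; ≤7: 1 1 2 3 5 7 11 15 21 28 38 49 65 82 105 131; ≤8: 1 1 2 3 5 7 11 15 22 29 40 52 70 89 116 146; ≤9: 1 1 2 3 5 7 11 15 22 30 41 54 73 94 123 157; ≤10: 1 1 2 3 5 7 11 15 22 30 42 55 75 97 128 164; ≤11: 1 1 2 3 5 7 11 15 22 30 42 56 76 99 131 169; ≤12: 1 1 2 3 5 7 11 15 22 30 42 56 77 100 133 172; ≤13: 1 1 2 3 5 7 11 15 22 30 42 56 77 101 134 174; ≤14: 1 1 2 3 5 7 11 15 22 30 42 56 77 101 135 175. r_14(15) = 175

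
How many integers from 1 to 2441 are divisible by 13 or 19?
⌊2441/13⌋ + ⌊2441/19⌋ - ⌊2441/247⌋ = 187 + 128 - 9 = 306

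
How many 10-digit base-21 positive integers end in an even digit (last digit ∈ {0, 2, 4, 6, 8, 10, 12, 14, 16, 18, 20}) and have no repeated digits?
Last∈{0,2,4,6,8,10,12,14,16,18,20}. Last=0: 60949324800. Last nonzero: 10×19×P(19,8) = 579018585600. Total = 639967910400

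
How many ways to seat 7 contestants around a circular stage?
Circular: fix one position, arrange the rest. (7-1)! = 720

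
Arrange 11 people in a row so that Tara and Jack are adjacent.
Treat as block: (11-1)! × 2! = 3628800 × 2 = 7257600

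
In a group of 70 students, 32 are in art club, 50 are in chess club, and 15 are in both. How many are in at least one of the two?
|A∪B| = |A| + |B| - |A∩B| = 32 + 50 - 15 = 67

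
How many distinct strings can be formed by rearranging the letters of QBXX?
4! / (1! × 1! × 2!) = 12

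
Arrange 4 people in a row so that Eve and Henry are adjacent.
Treat as block: (4-1)! × 2! = 6 × 2 = 12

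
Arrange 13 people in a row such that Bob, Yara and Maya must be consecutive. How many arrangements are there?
Treat the 3 as one block: (13-3+1)! × 3! = 39916800 × 6 = 239500800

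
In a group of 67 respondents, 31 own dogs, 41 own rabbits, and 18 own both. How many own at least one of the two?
|A∪B| = |A| + |B| - |A∩B| = 31 + 41 - 18 = 54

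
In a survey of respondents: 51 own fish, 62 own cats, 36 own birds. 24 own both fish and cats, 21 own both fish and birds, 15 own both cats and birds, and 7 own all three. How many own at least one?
|A∪B∪C| = 51+62+36-24-21-15+7 = 96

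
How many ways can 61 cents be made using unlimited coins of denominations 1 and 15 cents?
Coefficient of x^61 in 1/(1-x^1) · 1/(1-x^15). Use j coins of 15 for j = 0..⌊61/15⌋ = 4, the rest in 1s: 4 + 1 = 5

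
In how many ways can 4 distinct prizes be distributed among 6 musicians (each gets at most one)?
P(6,4) = 6!/(6-4)! = 360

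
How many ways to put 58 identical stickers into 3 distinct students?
C(58+3-1, 3-1) = C(60, 2) = 1770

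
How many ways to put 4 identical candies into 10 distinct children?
C(4+10-1, 10-1) = C(13, 9) = 715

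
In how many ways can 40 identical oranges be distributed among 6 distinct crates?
C(40+6-1, 6-1) = C(45, 5) = 1221759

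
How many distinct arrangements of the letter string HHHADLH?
7! / (1! × 1! × 4! × 1!) = 210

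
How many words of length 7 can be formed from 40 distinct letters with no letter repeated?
P(40,7) = 40!/(40-7)! = 93963542400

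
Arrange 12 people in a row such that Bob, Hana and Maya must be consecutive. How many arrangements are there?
Treat the 3 as one block: (12-3+1)! × 3! = 3628800 × 6 = 21772800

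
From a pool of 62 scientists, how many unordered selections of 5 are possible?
C(62,5) = 62!/(5!×57!) = 6471002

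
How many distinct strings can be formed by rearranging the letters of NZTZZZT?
7! / (1! × 2! × 4!) = 105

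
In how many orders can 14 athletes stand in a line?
14! = 87178291200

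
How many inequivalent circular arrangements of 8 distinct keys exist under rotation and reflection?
(8-1)!/2 = 5040/2 = 2520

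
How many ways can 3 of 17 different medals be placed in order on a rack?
P(17,3) = 17!/(17-3)! = 4080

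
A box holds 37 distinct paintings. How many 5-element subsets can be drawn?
C(37,5) = 37!/(5!×32!) = 435897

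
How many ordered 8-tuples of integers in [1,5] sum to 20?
Coefficient of x^20 in (x + x² + ... + x^5)^8. By inclusion-exclusion on dice exceeding 5: Σ_j (-1)^j C(8,j)·C(20-1-5j, 7) = C(8,0)·C(19,7) - C(8,1)·C(14,7) + C(8,2)·C(9,7) = 1·50388 - 8·3432 + 28·36 = 23940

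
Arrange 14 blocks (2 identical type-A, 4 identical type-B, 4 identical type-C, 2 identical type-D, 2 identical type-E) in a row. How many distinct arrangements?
14! / (2! × 4! × 4! × 2! × 2!) = 18918900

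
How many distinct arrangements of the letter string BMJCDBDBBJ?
10! / (2! × 4! × 2! × 1! × 1!) = 37800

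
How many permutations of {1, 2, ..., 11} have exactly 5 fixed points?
Choose the 5 fixed points C(11,5) = 462, derange the rest: !6 = Σ_{j=0}^{6} (-1)^j·6!/j! = 720 - 720 + 360 - 120 + 30 - 6 + 1 = 265. Product = 462 × 265 = 122430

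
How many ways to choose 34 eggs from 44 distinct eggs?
C(44,34) = 44!/(34!×10!) = 2481256778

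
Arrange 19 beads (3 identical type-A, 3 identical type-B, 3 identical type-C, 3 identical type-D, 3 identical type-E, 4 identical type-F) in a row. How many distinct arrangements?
19! / (3! × 3! × 3! × 3! × 3! × 4!) = 651819168000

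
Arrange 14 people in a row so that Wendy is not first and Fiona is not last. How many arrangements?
By inclusion-exclusion: 14! - 2×(14-1)! + (14-2)! = 87178291200 - 12454041600 + 479001600 = 75203251200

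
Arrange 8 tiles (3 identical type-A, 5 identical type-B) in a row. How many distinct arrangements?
8! / (3! × 5!) = 56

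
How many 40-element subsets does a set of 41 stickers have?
C(41,40) = 41!/(40!×1!) = 41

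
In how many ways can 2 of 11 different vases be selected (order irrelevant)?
C(11,2) = 11!/(2!×9!) = 55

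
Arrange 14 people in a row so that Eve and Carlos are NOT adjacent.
Total - adjacent = 14! - (14-1)!×2 = 87178291200 - 12454041600 = 74724249600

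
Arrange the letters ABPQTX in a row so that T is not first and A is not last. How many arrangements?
By inclusion-exclusion: 6! - 2×(6-1)! + (6-2)! = 720 - 240 + 24 = 504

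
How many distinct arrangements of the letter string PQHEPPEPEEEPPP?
14! / (5! × 7! × 1! × 1!) = 144144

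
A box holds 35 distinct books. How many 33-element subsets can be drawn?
C(35,33) = 35!/(33!×2!) = 595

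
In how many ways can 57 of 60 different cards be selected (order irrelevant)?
C(60,57) = 60!/(57!×3!) = 34220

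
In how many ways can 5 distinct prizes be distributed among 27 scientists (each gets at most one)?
P(27,5) = 27!/(27-5)! = 9687600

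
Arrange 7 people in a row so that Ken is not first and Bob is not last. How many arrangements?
By inclusion-exclusion: 7! - 2×(7-1)! + (7-2)! = 5040 - 1440 + 120 = 3720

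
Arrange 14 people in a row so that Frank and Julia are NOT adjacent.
Total - adjacent = 14! - (14-1)!×2 = 87178291200 - 12454041600 = 74724249600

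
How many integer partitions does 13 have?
Pentagonal recurrence p(n) = p(n-1) + p(n-2) - p(n-5) - p(n-7) + p(n-12) + p(n-15) - ... gives p(0..12) = 1, 1, 2, 3, 5, 7, 11, 15, 22, 30, 42, 56, 77. p(13) = p(12) + p(11) - p(8) - p(6) + p(1) = 77 + 56 - 22 - 11 + 1 = 101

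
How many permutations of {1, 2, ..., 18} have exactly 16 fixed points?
Choose the 16 fixed points C(18,16) = 153, derange the rest: !2 = Σ_{j=0}^{2} (-1)^j·2!/j! = 2 - 2 + 1 = 1. Product = 153 × 1 = 153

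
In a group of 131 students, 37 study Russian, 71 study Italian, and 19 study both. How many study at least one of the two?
|A∪B| = |A| + |B| - |A∩B| = 37 + 71 - 19 = 89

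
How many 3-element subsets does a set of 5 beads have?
C(5,3) = 5!/(3!×2!) = 10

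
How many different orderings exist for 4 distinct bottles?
4! = 24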